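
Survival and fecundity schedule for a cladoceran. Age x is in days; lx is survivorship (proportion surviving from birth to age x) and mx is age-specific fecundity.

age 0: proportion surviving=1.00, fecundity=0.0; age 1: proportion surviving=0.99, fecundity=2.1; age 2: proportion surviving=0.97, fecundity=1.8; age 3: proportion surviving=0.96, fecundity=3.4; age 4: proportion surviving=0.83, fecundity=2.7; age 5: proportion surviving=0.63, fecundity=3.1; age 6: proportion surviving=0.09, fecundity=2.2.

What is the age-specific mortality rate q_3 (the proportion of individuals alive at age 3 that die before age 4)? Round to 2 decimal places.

q_3 = (l_3 − l_4) / l_3 = (0.96 − 0.83) / 0.96
     = 0.13 / 0.96 = 0.135417… → 0.14

0.14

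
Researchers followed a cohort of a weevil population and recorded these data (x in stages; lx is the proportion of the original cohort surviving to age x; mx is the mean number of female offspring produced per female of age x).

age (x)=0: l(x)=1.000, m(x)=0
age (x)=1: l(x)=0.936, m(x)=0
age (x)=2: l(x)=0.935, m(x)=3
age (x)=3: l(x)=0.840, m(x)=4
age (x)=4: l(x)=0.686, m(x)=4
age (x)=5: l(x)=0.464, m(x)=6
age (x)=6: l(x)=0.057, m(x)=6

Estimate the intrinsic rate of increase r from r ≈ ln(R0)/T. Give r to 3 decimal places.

0.702

R0 = Σ lx·mx = 0 + 0 + 2.805 + 3.36 + 2.744 + 2.784 + 0.342 = 12.035
Σ x·lx·mx = 42.638; T = 42.638/12.035 = 3.54283…
r ≈ ln(R0)/T = ln(12.035)/3.54283… = 0.70221… → 0.702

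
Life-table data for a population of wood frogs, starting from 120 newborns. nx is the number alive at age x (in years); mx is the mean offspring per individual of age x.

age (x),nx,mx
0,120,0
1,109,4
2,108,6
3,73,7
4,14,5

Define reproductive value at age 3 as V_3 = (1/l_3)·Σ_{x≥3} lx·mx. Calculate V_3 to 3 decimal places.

lx = nx/n0 = nx/120: 1, 0.90833…, 0.9, 0.60833…, 0.11667…
lx·mx for x ≥ 3: 4.258333…, 0.583333… → sum = 4.841667…
V_3 = 4.841667… / l_3 = 4.841667… / 0.608333… = 7.958904… → 7.959

7.959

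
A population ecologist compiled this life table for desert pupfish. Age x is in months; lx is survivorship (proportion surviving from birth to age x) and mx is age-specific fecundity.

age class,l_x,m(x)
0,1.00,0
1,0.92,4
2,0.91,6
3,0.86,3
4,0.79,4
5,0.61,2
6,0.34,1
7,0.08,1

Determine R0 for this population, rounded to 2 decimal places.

lx·mx by age: 0, 3.68, 5.46, 2.58, 3.16, 1.22, 0.34, 0.08
R0 = Σ lx·mx = 16.52 → 16.52

16.52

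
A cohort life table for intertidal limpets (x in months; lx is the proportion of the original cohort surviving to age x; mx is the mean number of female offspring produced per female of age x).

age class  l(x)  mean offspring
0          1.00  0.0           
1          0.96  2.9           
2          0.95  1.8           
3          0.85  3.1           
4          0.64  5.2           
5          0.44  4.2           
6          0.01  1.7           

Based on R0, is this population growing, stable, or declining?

growing

R0 = Σ lx·mx = 0 + 2.784 + 1.71 + 2.635 + 3.328 + 1.848 + 0.017 = 12.322
R0 > 1, so the population is growing.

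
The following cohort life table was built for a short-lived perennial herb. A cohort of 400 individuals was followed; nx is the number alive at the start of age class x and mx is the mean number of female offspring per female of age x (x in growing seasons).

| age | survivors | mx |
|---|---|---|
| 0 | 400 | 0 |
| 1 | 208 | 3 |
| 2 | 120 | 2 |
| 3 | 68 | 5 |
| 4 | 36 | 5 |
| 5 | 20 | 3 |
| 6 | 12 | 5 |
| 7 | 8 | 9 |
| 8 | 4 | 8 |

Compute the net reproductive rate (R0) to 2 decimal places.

lx = nx/n0 = nx/400: 1, 0.52, 0.3, 0.17, 0.09, 0.05, 0.03, 0.02, 0.01
lx·mx by age: 0, 1.56, 0.6, 0.85, 0.45, 0.15, 0.15, 0.18, 0.08
R0 = Σ lx·mx = 4.02 → 4.02

4.02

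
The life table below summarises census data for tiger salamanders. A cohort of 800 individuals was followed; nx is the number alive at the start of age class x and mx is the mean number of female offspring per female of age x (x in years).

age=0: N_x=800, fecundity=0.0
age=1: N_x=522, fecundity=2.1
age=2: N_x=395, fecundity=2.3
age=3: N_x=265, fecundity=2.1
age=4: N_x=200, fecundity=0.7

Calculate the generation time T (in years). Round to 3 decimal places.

1.904

lx = nx/n0 = nx/800: 1, 0.6525, 0.49375, 0.33125, 0.25
lx·mx: 0, 1.37025, 1.135625, 0.695625, 0.175 → R0 = 3.3765
x·lx·mx: 0, 1.37025, 2.27125, 2.086875, 0.7 → Σ = 6.428375
T = 6.428375 / 3.3765 = 1.903858… → 1.904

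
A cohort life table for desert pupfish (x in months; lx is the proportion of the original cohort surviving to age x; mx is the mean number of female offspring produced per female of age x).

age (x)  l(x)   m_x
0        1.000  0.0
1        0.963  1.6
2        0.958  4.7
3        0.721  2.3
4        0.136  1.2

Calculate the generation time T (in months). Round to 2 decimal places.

2.06

lx·mx: 0, 1.5408, 4.5026, 1.6583, 0.1632 → R0 = 7.8649
x·lx·mx: 0, 1.5408, 9.0052, 4.9749, 0.6528 → Σ = 16.1737
T = 16.1737 / 7.8649 = 2.056441… → 2.06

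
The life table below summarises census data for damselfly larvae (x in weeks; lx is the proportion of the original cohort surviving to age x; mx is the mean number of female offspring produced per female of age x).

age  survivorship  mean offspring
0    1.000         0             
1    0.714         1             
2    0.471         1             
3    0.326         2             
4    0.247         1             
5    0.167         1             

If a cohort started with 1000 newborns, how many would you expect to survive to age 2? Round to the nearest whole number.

Expected survivors = N0 · l_2 = 1000 × 0.471 = 471 → 471

471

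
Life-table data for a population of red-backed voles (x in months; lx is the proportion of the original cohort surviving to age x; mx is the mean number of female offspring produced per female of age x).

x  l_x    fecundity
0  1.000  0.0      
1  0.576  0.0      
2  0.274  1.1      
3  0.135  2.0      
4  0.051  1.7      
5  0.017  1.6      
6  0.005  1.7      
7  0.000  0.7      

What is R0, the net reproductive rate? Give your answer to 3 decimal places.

lx·mx by age: 0, 0, 0.3014, 0.27, 0.0867, 0.0272, 0.0085, 0
R0 = Σ lx·mx = 0.6938 → 0.694

0.694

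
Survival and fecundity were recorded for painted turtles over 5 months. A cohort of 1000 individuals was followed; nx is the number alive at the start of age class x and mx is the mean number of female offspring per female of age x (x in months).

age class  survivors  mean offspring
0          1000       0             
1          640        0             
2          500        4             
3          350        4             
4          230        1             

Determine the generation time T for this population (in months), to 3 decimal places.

lx = nx/n0 = nx/1000: 1, 0.64, 0.5, 0.35, 0.23
lx·mx: 0, 0, 2, 1.4, 0.23 → R0 = 3.63
x·lx·mx: 0, 0, 4, 4.2, 0.92 → Σ = 9.12
T = 9.12 / 3.63 = 2.512397… → 2.512

2.512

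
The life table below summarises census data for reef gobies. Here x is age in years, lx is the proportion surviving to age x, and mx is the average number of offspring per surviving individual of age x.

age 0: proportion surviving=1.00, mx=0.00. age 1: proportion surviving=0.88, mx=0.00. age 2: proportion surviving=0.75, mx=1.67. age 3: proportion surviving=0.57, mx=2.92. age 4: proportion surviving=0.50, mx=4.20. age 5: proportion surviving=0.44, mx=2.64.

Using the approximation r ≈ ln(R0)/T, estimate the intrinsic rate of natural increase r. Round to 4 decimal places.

0.5184

R0 = Σ lx·mx = 0 + 0 + 1.2525 + 1.6644 + 2.1 + 1.1616 = 6.1785
Σ x·lx·mx = 21.7062; T = 21.7062/6.1785 = 3.51318…
r ≈ ln(R0)/T = ln(6.1785)/3.51318… = 0.518355… → 0.5184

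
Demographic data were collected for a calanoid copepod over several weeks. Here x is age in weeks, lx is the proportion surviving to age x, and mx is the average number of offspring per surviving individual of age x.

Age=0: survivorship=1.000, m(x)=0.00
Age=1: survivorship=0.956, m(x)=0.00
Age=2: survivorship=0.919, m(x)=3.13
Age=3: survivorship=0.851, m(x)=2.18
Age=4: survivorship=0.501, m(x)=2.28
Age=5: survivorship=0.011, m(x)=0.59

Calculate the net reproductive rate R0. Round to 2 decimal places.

lx·mx by age: 0, 0, 2.87647, 1.85518, 1.14228, 0.00649
R0 = Σ lx·mx = 5.88042 → 5.88

5.88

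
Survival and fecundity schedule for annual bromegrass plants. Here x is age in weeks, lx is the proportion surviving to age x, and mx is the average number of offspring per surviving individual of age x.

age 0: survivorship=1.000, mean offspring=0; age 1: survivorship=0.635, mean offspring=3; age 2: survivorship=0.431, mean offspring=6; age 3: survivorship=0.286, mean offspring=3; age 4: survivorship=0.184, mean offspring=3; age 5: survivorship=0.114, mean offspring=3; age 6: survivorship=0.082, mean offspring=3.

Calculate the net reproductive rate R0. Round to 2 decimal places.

6.49

lx·mx by age: 0, 1.905, 2.586, 0.858, 0.552, 0.342, 0.246
R0 = Σ lx·mx = 6.489 → 6.49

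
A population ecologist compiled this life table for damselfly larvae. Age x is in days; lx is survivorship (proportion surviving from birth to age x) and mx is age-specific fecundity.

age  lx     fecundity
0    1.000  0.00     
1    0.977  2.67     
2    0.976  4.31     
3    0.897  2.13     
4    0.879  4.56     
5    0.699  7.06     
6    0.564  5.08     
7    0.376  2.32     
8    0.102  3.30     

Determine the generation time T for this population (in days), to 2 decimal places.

lx·mx: 0, 2.60859, 4.20656, 1.91061, 4.00824, 4.93494, 2.86512, 0.87232, 0.3366 → R0 = 21.74298
x·lx·mx: 0, 2.60859, 8.41312, 5.73183, 16.03296, 24.6747, 17.19072, 6.10624, 2.6928 → Σ = 83.45096
T = 83.45096 / 21.74298 = 3.838065… → 3.84

3.84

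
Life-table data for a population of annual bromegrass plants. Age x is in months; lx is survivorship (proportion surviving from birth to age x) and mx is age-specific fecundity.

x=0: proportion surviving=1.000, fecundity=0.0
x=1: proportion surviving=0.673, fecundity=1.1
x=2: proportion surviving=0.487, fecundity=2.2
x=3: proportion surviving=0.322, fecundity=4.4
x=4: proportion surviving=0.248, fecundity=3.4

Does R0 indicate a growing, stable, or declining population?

R0 = Σ lx·mx = 0 + 0.7403 + 1.0714 + 1.4168 + 0.8432 = 4.0717
R0 > 1, so the population is growing.

growing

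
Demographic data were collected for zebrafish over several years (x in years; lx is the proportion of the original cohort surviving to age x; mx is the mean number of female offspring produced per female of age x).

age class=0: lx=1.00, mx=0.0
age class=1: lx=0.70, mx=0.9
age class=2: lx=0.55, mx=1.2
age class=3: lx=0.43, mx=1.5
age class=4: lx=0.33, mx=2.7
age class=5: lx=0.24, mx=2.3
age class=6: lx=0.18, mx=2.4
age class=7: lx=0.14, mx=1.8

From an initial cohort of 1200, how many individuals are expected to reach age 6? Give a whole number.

216

Expected survivors = N0 · l_6 = 1200 × 0.18 = 216 → 216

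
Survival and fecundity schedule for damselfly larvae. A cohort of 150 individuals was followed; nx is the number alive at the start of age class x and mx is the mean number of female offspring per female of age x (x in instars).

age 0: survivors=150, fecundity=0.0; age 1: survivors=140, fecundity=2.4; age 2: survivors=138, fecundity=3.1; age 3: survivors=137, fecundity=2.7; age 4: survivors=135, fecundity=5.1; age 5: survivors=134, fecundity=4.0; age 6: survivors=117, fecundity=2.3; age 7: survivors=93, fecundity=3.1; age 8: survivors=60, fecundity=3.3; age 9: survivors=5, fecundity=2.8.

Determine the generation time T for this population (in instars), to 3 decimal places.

4.181

lx = nx/n0 = nx/150: 1, 0.93333…, 0.92, 0.91333…, 0.9, 0.89333…, 0.78, 0.62, 0.4, 0.03333…
lx·mx: 0, 2.24…, 2.852, 2.466…, 4.59, 3.573333…, 1.794, 1.922, 1.32, 0.093333… → R0 = 20.850667…
x·lx·mx: 0, 2.24…, 5.704, 7.398…, 18.36, 17.866667…, 10.764, 13.454, 10.56, 0.84… → Σ = 87.186667…
T = 87.186667… / 20.850667… = 4.181481… → 4.181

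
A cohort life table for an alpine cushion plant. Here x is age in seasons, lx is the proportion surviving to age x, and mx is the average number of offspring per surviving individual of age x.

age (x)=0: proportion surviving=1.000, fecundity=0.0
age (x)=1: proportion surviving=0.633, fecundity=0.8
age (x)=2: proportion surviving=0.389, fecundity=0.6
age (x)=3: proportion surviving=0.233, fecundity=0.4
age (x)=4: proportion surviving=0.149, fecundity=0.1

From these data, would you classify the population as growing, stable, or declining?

R0 = Σ lx·mx = 0 + 0.5064 + 0.2334 + 0.0932 + 0.0149 = 0.8479
R0 < 1, so the population is declining.

declining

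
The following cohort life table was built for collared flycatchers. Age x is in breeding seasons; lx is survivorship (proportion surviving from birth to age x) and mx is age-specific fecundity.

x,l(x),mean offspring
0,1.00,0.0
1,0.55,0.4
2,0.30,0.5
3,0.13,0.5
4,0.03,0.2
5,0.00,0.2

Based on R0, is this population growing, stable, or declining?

declining

R0 = Σ lx·mx = 0 + 0.22 + 0.15 + 0.065 + 0.006 + 0 = 0.441
R0 < 1, so the population is declining.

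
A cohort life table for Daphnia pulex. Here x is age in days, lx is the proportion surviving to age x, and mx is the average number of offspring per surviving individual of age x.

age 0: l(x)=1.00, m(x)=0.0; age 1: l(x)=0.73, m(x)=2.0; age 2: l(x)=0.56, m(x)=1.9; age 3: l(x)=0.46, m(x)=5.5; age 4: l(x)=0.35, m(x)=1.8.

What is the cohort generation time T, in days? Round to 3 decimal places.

2.410

lx·mx: 0, 1.46, 1.064, 2.53, 0.63 → R0 = 5.684
x·lx·mx: 0, 1.46, 2.128, 7.59, 2.52 → Σ = 13.698
T = 13.698 / 5.684 = 2.409923… → 2.410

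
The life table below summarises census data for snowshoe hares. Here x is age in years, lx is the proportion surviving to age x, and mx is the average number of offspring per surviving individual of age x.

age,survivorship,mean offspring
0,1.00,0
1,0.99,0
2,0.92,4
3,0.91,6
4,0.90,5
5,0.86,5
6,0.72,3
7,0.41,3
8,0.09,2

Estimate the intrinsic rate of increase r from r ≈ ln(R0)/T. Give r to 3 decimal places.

R0 = Σ lx·mx = 0 + 0 + 3.68 + 5.46 + 4.5 + 4.3 + 2.16 + 1.23 + 0.18 = 21.51
Σ x·lx·mx = 86.25; T = 86.25/21.51 = 4.00976…
r ≈ ln(R0)/T = ln(21.51)/4.00976… = 0.76526… → 0.765

0.765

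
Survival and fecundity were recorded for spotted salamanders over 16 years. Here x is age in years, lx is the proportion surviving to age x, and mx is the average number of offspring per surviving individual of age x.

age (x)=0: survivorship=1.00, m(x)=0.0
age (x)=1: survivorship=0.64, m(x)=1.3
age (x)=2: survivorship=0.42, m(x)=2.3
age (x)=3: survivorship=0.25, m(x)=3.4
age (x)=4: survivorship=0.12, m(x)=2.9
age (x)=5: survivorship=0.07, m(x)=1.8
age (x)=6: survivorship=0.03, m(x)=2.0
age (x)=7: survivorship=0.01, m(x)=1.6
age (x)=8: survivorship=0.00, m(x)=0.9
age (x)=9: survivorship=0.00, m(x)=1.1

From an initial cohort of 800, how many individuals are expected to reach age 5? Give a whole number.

56

Expected survivors = N0 · l_5 = 800 × 0.07 = 56 → 56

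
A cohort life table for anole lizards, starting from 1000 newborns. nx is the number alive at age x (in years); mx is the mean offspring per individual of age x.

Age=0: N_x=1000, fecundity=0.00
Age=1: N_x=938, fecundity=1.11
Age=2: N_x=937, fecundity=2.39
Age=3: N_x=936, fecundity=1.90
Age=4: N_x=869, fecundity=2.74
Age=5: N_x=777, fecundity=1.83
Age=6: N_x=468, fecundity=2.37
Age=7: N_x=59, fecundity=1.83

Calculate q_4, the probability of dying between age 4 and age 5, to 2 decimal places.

0.11

lx = nx/n0 = nx/1000: 1, 0.938, 0.937, 0.936, 0.869, 0.777, 0.468, 0.059
q_4 = (l_4 − l_5) / l_4 = (0.869 − 0.777) / 0.869
     = 0.092 / 0.869 = 0.105869… → 0.11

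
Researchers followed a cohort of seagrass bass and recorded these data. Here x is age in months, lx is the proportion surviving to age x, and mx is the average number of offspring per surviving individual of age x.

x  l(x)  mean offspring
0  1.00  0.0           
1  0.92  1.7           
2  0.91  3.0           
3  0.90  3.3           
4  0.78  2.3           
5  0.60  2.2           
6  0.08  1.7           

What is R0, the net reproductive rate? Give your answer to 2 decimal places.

lx·mx by age: 0, 1.564, 2.73, 2.97, 1.794, 1.32, 0.136
R0 = Σ lx·mx = 10.514 → 10.51

10.51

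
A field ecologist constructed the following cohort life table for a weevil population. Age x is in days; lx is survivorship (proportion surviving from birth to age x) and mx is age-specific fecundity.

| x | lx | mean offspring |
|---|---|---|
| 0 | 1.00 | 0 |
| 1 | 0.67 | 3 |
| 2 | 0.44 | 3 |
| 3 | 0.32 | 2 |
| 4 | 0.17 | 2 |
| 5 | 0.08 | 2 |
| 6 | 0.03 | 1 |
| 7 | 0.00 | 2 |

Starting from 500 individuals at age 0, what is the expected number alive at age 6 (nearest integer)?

15

Expected survivors = N0 · l_6 = 500 × 0.03 = 15 → 15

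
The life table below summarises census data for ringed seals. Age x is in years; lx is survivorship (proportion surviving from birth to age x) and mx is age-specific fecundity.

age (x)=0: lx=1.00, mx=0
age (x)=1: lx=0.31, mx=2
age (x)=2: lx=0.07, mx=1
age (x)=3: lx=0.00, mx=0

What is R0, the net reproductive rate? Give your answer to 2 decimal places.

lx·mx by age: 0, 0.62, 0.07, 0
R0 = Σ lx·mx = 0.69 → 0.69

0.69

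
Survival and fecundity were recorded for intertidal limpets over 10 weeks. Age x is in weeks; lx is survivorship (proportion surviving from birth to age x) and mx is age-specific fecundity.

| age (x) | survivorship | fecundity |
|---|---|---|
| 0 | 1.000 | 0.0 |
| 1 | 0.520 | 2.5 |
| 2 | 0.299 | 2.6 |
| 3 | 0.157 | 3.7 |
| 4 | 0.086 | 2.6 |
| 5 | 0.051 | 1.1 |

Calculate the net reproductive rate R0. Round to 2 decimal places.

lx·mx by age: 0, 1.3, 0.7774, 0.5809, 0.2236, 0.0561
R0 = Σ lx·mx = 2.938 → 2.94

2.94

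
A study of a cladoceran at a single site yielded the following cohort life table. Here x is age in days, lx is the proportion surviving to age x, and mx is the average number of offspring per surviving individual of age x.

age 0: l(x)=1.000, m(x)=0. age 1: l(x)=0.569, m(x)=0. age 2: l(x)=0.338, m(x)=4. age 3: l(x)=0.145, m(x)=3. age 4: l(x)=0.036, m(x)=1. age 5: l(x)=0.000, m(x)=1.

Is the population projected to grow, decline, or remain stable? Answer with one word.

R0 = Σ lx·mx = 0 + 0 + 1.352 + 0.435 + 0.036 + 0 = 1.823
R0 > 1, so the population is growing.

growing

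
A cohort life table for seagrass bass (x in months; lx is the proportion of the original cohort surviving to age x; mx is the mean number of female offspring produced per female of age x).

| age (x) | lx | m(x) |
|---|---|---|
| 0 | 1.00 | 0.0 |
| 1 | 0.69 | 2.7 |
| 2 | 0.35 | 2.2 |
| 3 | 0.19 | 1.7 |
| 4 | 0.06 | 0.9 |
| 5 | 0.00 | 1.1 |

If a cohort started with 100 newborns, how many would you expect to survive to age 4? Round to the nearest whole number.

6

Expected survivors = N0 · l_4 = 100 × 0.06 = 6 → 6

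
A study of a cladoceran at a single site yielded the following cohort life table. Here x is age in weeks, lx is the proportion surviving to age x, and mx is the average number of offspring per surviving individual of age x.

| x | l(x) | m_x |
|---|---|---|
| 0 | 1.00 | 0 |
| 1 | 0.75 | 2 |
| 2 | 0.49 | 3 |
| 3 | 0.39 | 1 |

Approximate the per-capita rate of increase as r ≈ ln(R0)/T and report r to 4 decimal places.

R0 = Σ lx·mx = 0 + 1.5 + 1.47 + 0.39 = 3.36
Σ x·lx·mx = 5.61; T = 5.61/3.36 = 1.66964…
r ≈ ln(R0)/T = ln(3.36)/1.66964… = 0.725868… → 0.7259

0.7259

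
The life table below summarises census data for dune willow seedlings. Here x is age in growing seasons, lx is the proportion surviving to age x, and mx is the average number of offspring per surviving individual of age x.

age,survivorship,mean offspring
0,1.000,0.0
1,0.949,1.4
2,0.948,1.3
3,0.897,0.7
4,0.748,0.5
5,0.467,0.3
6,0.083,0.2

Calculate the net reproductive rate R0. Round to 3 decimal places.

lx·mx by age: 0, 1.3286, 1.2324, 0.6279, 0.374, 0.1401, 0.0166
R0 = Σ lx·mx = 3.7196 → 3.720

3.720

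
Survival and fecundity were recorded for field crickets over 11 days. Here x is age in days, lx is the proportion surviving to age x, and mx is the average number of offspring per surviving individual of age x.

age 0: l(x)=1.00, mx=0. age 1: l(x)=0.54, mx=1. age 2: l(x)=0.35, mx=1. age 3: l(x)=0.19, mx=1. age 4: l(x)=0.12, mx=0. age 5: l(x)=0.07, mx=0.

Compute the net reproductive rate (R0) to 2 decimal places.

lx·mx by age: 0, 0.54, 0.35, 0.19, 0, 0
R0 = Σ lx·mx = 1.08 → 1.08

1.08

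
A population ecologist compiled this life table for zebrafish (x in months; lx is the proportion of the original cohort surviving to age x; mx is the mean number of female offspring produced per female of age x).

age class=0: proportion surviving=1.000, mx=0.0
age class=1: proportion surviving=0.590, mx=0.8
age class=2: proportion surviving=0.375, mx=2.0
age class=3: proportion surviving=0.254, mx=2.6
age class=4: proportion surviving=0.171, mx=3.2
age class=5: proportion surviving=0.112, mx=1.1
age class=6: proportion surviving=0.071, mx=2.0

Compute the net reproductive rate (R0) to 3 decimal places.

2.695

lx·mx by age: 0, 0.472, 0.75, 0.6604, 0.5472, 0.1232, 0.142
R0 = Σ lx·mx = 2.6948 → 2.695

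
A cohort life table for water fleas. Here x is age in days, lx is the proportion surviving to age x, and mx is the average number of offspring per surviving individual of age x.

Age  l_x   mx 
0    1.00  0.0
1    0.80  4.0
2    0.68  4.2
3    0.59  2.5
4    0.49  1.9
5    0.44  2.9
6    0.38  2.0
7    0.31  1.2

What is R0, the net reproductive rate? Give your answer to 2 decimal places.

lx·mx by age: 0, 3.2, 2.856, 1.475, 0.931, 1.276, 0.76, 0.372
R0 = Σ lx·mx = 10.87 → 10.87

10.87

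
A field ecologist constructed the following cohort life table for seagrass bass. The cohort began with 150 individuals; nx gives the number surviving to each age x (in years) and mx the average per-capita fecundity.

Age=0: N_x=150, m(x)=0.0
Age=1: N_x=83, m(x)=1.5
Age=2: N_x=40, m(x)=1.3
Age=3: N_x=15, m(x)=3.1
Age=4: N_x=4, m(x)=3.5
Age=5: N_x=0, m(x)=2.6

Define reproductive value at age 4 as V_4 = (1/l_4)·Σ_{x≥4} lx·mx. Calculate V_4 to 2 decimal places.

3.50

lx = nx/n0 = nx/150: 1, 0.55333…, 0.26667…, 0.1, 0.02667…, 0
lx·mx for x ≥ 4: 0.093333…, 0 → sum = 0.093333…
V_4 = 0.093333… / l_4 = 0.093333… / 0.026667… = 3.5… → 3.50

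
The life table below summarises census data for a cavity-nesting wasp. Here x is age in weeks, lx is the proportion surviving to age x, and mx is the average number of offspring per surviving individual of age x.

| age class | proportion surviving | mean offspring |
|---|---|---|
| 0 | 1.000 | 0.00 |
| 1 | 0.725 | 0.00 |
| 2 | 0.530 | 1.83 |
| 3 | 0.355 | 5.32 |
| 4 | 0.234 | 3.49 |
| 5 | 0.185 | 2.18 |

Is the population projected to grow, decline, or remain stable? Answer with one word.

growing

R0 = Σ lx·mx = 0 + 0 + 0.9699 + 1.8886 + 0.81666 + 0.4033 = 4.07846
R0 > 1, so the population is growing.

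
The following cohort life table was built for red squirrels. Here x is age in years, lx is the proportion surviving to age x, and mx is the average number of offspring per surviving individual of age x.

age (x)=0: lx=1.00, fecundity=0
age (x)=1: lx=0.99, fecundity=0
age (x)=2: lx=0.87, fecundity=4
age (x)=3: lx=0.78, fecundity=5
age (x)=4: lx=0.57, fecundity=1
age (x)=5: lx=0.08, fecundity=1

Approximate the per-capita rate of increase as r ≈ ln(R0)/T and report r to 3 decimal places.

0.784

R0 = Σ lx·mx = 0 + 0 + 3.48 + 3.9 + 0.57 + 0.08 = 8.03
Σ x·lx·mx = 21.34; T = 21.34/8.03 = 2.65753…
r ≈ ln(R0)/T = ln(8.03)/2.65753… = 0.78388… → 0.784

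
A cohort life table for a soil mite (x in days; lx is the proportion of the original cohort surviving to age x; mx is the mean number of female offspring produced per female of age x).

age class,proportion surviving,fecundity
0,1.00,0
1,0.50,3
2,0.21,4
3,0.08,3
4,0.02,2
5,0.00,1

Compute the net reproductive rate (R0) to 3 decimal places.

2.620

lx·mx by age: 0, 1.5, 0.84, 0.24, 0.04, 0
R0 = Σ lx·mx = 2.62 → 2.620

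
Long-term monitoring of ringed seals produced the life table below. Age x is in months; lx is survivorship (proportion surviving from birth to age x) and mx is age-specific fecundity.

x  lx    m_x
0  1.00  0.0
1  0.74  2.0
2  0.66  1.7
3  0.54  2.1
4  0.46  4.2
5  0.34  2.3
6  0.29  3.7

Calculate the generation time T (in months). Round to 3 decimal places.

3.350

lx·mx: 0, 1.48, 1.122, 1.134, 1.932, 0.782, 1.073 → R0 = 7.523
x·lx·mx: 0, 1.48, 2.244, 3.402, 7.728, 3.91, 6.438 → Σ = 25.202
T = 25.202 / 7.523 = 3.349993… → 3.350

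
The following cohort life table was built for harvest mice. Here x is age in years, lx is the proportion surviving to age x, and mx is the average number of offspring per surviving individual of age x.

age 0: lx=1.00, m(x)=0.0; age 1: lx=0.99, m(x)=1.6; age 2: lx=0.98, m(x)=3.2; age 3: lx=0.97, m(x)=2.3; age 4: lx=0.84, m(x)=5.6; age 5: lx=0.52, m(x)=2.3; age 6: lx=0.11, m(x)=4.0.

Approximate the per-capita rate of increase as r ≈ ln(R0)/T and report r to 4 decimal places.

0.8190

R0 = Σ lx·mx = 0 + 1.584 + 3.136 + 2.231 + 4.704 + 1.196 + 0.44 = 13.291
Σ x·lx·mx = 41.985; T = 41.985/13.291 = 3.1589…
r ≈ ln(R0)/T = ln(13.291)/3.1589… = 0.818982… → 0.8190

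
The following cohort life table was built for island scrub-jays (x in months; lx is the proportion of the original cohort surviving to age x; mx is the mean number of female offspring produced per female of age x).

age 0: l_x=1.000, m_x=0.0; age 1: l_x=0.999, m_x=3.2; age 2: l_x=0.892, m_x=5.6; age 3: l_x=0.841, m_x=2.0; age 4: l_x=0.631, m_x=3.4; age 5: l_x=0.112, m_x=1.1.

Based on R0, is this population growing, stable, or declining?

R0 = Σ lx·mx = 0 + 3.1968 + 4.9952 + 1.682 + 2.1454 + 0.1232 = 12.1426
R0 > 1, so the population is growing.

growing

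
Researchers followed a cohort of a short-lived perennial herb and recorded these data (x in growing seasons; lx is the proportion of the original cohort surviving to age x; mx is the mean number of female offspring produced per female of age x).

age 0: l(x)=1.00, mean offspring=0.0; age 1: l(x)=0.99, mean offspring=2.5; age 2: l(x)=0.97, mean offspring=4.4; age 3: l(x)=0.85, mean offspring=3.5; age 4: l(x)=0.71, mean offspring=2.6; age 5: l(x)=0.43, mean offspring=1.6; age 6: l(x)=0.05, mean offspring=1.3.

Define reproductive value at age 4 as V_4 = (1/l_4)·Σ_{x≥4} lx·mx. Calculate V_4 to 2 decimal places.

3.66

lx·mx for x ≥ 4: 1.846, 0.688, 0.065 → sum = 2.599
V_4 = 2.599 / l_4 = 2.599 / 0.71 = 3.660563… → 3.66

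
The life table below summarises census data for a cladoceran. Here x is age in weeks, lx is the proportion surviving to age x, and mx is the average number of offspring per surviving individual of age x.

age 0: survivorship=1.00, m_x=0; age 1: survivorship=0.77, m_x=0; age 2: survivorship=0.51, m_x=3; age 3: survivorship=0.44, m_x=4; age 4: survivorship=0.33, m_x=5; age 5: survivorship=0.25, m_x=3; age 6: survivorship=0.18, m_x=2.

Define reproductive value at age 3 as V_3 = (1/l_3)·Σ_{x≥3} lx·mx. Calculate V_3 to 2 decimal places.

lx·mx for x ≥ 3: 1.76, 1.65, 0.75, 0.36 → sum = 4.52
V_3 = 4.52 / l_3 = 4.52 / 0.44 = 10.272727… → 10.27

10.27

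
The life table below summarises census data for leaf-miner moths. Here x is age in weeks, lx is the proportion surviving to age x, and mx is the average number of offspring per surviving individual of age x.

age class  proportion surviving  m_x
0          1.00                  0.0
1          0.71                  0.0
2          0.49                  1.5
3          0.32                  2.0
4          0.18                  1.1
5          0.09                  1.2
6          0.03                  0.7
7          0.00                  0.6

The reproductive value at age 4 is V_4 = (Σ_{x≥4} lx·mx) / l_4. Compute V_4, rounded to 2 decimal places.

lx·mx for x ≥ 4: 0.198, 0.108, 0.021, 0 → sum = 0.327
V_4 = 0.327 / l_4 = 0.327 / 0.18 = 1.816667… → 1.82

1.82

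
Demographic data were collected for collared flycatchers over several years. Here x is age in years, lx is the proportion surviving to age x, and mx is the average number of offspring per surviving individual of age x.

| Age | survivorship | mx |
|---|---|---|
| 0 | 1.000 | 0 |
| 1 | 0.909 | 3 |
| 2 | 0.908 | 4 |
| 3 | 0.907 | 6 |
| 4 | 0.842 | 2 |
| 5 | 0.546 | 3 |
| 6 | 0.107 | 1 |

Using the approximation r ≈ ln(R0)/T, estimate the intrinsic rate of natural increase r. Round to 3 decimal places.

0.990

R0 = Σ lx·mx = 0 + 2.727 + 3.632 + 5.442 + 1.684 + 1.638 + 0.107 = 15.23
Σ x·lx·mx = 41.885; T = 41.885/15.23 = 2.75016…
r ≈ ln(R0)/T = ln(15.23)/2.75016… = 0.99022… → 0.990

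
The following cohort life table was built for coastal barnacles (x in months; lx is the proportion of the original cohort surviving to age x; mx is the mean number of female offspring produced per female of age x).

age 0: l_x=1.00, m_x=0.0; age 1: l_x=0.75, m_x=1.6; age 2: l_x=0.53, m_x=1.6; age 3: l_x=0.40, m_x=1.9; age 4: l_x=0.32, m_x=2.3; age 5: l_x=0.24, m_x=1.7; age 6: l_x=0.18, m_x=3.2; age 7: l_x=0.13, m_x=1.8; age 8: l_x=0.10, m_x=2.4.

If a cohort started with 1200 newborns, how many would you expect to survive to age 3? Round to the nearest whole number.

Expected survivors = N0 · l_3 = 1200 × 0.40 = 480 → 480

480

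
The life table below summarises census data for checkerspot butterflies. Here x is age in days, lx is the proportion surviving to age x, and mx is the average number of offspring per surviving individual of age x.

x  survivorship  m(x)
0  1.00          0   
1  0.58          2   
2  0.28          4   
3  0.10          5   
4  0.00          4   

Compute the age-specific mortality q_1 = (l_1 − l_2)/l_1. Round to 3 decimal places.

q_1 = (l_1 − l_2) / l_1 = (0.58 − 0.28) / 0.58
     = 0.3 / 0.58 = 0.517241… → 0.517

0.517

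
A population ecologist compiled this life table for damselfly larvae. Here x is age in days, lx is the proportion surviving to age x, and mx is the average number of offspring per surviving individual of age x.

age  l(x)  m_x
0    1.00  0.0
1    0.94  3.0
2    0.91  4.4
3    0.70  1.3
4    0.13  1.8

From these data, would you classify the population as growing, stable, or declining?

R0 = Σ lx·mx = 0 + 2.82 + 4.004 + 0.91 + 0.234 = 7.968
R0 > 1, so the population is growing.

growing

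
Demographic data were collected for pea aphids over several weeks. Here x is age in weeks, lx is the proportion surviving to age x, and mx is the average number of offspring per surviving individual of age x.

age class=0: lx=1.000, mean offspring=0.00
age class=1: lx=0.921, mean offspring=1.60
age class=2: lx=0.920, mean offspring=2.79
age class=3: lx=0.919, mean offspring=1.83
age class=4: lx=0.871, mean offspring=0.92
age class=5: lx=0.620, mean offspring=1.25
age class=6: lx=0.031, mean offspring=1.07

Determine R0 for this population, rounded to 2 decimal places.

7.33

lx·mx by age: 0, 1.4736, 2.5668, 1.68177, 0.80132, 0.775, 0.03317
R0 = Σ lx·mx = 7.33166 → 7.33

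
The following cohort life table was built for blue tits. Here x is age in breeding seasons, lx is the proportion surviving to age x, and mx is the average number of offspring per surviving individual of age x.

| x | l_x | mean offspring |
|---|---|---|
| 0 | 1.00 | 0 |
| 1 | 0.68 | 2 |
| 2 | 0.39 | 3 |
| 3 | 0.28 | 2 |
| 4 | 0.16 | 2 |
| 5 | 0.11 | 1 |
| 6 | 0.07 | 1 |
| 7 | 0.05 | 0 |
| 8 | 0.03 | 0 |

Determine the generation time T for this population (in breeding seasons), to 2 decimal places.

lx·mx: 0, 1.36, 1.17, 0.56, 0.32, 0.11, 0.07, 0, 0 → R0 = 3.59
x·lx·mx: 0, 1.36, 2.34, 1.68, 1.28, 0.55, 0.42, 0, 0 → Σ = 7.63
T = 7.63 / 3.59 = 2.125348… → 2.13

2.13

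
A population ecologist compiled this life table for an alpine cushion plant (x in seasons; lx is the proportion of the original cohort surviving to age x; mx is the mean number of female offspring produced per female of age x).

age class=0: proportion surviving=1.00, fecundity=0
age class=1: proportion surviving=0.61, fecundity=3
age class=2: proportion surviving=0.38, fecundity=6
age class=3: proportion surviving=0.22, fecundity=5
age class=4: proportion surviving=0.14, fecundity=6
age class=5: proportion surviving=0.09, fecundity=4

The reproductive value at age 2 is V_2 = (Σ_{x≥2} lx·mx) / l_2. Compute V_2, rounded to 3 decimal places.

lx·mx for x ≥ 2: 2.28, 1.1, 0.84, 0.36 → sum = 4.58
V_2 = 4.58 / l_2 = 4.58 / 0.38 = 12.052632… → 12.053

12.053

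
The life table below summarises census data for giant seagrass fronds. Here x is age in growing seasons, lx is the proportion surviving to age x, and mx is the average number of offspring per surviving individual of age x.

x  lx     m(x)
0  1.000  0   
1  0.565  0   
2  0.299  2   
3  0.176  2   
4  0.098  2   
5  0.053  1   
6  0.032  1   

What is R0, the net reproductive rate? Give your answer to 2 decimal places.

1.23

lx·mx by age: 0, 0, 0.598, 0.352, 0.196, 0.053, 0.032
R0 = Σ lx·mx = 1.231 → 1.23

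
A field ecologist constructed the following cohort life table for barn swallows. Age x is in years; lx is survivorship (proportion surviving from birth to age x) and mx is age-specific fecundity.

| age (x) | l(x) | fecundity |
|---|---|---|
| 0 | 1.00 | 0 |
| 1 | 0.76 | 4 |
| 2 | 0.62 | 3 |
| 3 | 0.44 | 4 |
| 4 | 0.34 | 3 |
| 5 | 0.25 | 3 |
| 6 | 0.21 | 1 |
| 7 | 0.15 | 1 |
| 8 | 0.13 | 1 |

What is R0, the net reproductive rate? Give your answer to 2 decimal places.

lx·mx by age: 0, 3.04, 1.86, 1.76, 1.02, 0.75, 0.21, 0.15, 0.13
R0 = Σ lx·mx = 8.92 → 8.92

8.92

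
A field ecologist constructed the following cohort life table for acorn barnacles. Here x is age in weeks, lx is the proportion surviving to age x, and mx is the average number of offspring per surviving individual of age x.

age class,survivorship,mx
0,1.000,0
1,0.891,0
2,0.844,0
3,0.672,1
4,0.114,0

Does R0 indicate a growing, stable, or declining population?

declining

R0 = Σ lx·mx = 0 + 0 + 0 + 0.672 + 0 = 0.672
R0 < 1, so the population is declining.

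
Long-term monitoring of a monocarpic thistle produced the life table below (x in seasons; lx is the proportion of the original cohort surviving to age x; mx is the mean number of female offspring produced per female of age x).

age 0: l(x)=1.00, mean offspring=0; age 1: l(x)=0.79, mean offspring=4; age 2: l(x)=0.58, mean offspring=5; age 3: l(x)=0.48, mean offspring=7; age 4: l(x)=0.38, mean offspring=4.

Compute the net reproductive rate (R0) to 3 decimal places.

10.940

lx·mx by age: 0, 3.16, 2.9, 3.36, 1.52
R0 = Σ lx·mx = 10.94 → 10.940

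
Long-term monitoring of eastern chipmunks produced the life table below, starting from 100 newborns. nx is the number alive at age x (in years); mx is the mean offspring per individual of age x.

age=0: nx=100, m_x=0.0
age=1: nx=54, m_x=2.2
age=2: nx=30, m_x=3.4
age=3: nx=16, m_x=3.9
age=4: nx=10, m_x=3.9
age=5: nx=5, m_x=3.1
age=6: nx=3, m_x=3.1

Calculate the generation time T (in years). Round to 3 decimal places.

lx = nx/n0 = nx/100: 1, 0.54, 0.3, 0.16, 0.1, 0.05, 0.03
lx·mx: 0, 1.188, 1.02, 0.624, 0.39, 0.155, 0.093 → R0 = 3.47
x·lx·mx: 0, 1.188, 2.04, 1.872, 1.56, 0.775, 0.558 → Σ = 7.993
T = 7.993 / 3.47 = 2.303458… → 2.303

2.303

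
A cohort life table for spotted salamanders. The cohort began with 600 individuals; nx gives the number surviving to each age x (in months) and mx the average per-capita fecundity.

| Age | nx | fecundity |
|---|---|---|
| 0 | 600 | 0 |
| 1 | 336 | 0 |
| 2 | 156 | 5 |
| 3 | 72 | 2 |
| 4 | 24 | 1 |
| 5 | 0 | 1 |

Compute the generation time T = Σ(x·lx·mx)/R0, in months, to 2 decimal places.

lx = nx/n0 = nx/600: 1, 0.56, 0.26, 0.12, 0.04, 0
lx·mx: 0, 0, 1.3, 0.24, 0.04, 0 → R0 = 1.58
x·lx·mx: 0, 0, 2.6, 0.72, 0.16, 0 → Σ = 3.48
T = 3.48 / 1.58 = 2.202532… → 2.20

2.20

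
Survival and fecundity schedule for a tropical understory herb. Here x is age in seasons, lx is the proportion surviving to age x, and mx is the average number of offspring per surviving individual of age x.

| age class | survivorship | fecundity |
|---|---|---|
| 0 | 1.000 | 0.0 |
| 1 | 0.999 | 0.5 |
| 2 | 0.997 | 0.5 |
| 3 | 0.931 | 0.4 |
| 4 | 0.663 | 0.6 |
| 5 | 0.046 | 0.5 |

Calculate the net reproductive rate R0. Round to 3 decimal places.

1.791

lx·mx by age: 0, 0.4995, 0.4985, 0.3724, 0.3978, 0.023
R0 = Σ lx·mx = 1.7912 → 1.791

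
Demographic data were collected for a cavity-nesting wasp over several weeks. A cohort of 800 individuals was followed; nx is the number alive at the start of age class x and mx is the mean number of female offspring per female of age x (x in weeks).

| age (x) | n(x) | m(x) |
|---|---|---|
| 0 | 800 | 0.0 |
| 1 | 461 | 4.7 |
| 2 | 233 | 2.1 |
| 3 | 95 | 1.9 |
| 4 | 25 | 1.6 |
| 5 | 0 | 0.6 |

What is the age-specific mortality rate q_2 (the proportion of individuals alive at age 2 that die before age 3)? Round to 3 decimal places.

0.592

lx = nx/n0 = nx/800: 1, 0.57625, 0.29125, 0.11875, 0.03125, 0
q_2 = (l_2 − l_3) / l_2 = (0.29125 − 0.11875) / 0.29125
     = 0.1725 / 0.29125 = 0.592275… → 0.592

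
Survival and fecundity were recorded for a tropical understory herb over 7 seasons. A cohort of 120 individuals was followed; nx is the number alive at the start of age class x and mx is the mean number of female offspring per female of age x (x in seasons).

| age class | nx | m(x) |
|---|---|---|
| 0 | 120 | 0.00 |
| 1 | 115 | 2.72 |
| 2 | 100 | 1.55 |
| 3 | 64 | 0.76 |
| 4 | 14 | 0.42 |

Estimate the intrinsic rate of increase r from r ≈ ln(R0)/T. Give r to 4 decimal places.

0.9697

lx = nx/n0 = nx/120: 1, 0.95833…, 0.83333…, 0.53333…, 0.11667…
R0 = Σ lx·mx = 0 + 2.60667… + 1.29167… + 0.40533… + 0.049… = 4.352667…
Σ x·lx·mx = 6.602…; T = 6.602…/4.352667… = 1.51677…
r ≈ ln(R0)/T = ln(4.352667…)/1.51677… = 0.969684… → 0.9697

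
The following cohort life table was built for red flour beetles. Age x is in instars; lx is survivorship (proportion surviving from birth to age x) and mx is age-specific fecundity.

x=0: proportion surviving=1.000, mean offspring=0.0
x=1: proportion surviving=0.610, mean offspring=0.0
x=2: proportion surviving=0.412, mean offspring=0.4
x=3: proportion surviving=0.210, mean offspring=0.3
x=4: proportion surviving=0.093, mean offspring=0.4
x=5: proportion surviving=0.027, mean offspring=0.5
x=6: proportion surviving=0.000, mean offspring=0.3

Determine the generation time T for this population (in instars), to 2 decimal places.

lx·mx: 0, 0, 0.1648, 0.063, 0.0372, 0.0135, 0 → R0 = 0.2785
x·lx·mx: 0, 0, 0.3296, 0.189, 0.1488, 0.0675, 0 → Σ = 0.7349
T = 0.7349 / 0.2785 = 2.638779… → 2.64

2.64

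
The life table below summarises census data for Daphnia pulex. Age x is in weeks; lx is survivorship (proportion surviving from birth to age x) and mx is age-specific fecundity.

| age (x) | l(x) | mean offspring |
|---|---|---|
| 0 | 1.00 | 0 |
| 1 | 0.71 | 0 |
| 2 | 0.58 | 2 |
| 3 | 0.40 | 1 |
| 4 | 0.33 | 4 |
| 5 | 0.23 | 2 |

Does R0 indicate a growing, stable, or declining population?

R0 = Σ lx·mx = 0 + 0 + 1.16 + 0.4 + 1.32 + 0.46 = 3.34
R0 > 1, so the population is growing.

growing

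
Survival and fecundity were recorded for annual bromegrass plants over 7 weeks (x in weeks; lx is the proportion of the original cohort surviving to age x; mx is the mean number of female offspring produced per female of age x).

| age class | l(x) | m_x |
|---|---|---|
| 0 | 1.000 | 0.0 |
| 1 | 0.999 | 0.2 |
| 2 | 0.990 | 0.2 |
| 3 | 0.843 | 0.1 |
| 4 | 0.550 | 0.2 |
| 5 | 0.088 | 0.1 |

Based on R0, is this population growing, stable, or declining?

declining

R0 = Σ lx·mx = 0 + 0.1998 + 0.198 + 0.0843 + 0.11 + 0.0088 = 0.6009
R0 < 1, so the population is declining.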